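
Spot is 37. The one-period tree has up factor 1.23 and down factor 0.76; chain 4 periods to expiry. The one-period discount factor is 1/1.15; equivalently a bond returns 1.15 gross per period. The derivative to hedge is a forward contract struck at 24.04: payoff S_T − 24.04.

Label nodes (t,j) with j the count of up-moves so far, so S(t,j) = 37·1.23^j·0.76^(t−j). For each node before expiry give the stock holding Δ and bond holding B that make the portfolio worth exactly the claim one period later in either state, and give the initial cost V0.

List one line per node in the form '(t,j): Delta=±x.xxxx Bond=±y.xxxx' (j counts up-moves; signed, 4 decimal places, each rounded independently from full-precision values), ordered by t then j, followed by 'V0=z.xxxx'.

(0,0): Delta=1.0000 Bond=-13.7449
(1,0): Delta=1.0000 Bond=-15.8067
(1,1): Delta=1.0000 Bond=-15.8067
(2,0): Delta=1.0000 Bond=-18.1777
(2,1): Delta=1.0000 Bond=-18.1777
(2,2): Delta=1.0000 Bond=-18.1777
(3,0): Delta=1.0000 Bond=-20.9043
(3,1): Delta=1.0000 Bond=-20.9043
(3,2): Delta=1.0000 Bond=-20.9043
(3,3): Delta=1.0000 Bond=-20.9043
V0=23.2551

No-arbitrage ⇒ martingale measure with p* = (R−d)/(u−d) = 0.8298.
Terminal values V(4,·): V(4,0)=-11.6960, V(4,1)=-4.0622, V(4,2)=8.2925, V(4,3)=28.2876, V(4,4)=60.6481
  t=3,j=0: stock 16.2421 → up 19.9778 (V=-4.0622), down 12.3440 (V=-11.6960). Price -4.6622; hedge Δ=1.0000, bond B=-20.9043.
  t=3,j=1: stock 26.2866 → up 32.3325 (V=8.2925), down 19.9778 (V=-4.0622). Price 5.3822; hedge Δ=1.0000, bond B=-20.9043.
  t=3,j=2: stock 42.5427 → up 52.3276 (V=28.2876), down 32.3325 (V=8.2925). Price 21.6384; hedge Δ=1.0000, bond B=-20.9043.
  t=3,j=3: stock 68.8521 → up 84.6881 (V=60.6481), down 52.3276 (V=28.2876). Price 47.9477; hedge Δ=1.0000, bond B=-20.9043.
  t=2,j=0: stock 21.3712 → up 26.2866 (V=5.3822), down 16.2421 (V=-4.6622). Price 3.1935; hedge Δ=1.0000, bond B=-18.1777.
  t=2,j=1: stock 34.5876 → up 42.5427 (V=21.6384), down 26.2866 (V=5.3822). Price 16.4099; hedge Δ=1.0000, bond B=-18.1777.
  t=2,j=2: stock 55.9773 → up 68.8521 (V=47.9477), down 42.5427 (V=21.6384). Price 37.7996; hedge Δ=1.0000, bond B=-18.1777.
  t=1,j=0: stock 28.1200 → up 34.5876 (V=16.4099), down 21.3712 (V=3.1935). Price 12.3133; hedge Δ=1.0000, bond B=-15.8067.
  t=1,j=1: stock 45.5100 → up 55.9773 (V=37.7996), down 34.5876 (V=16.4099). Price 29.7033; hedge Δ=1.0000, bond B=-15.8067.
  t=0,j=0: stock 37.0000 → up 45.5100 (V=29.7033), down 28.1200 (V=12.3133). Price 23.2551; hedge Δ=1.0000, bond B=-13.7449.
Self-financing check: at every node Δ·S+B equals the discounted successor values.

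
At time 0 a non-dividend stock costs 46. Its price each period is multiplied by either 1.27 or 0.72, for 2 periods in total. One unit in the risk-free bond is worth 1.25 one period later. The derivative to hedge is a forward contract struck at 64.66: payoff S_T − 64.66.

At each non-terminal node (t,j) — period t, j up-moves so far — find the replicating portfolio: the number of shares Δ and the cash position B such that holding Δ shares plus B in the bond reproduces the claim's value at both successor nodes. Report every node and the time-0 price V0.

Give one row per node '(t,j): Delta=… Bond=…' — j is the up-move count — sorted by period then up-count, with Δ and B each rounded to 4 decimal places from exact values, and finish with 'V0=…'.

(0,0): Delta=1.0000 Bond=-41.3824
(1,0): Delta=1.0000 Bond=-51.7280
(1,1): Delta=1.0000 Bond=-51.7280
V0=4.6176

No-arbitrage ⇒ martingale measure with p* = (R−d)/(u−d) = 0.9636.
Terminal values V(2,·): V(2,0)=-40.8136, V(2,1)=-22.5976, V(2,2)=9.5334
  t=1,j=0: stock 33.1200 → up 42.0624 (V=-22.5976), down 23.8464 (V=-40.8136). Price -18.6080; hedge Δ=1.0000, bond B=-51.7280.
  t=1,j=1: stock 58.4200 → up 74.1934 (V=9.5334), down 42.0624 (V=-22.5976). Price 6.6920; hedge Δ=1.0000, bond B=-51.7280.
  t=0,j=0: stock 46.0000 → up 58.4200 (V=6.6920), down 33.1200 (V=-18.6080). Price 4.6176; hedge Δ=1.0000, bond B=-41.3824.
Check: Δ(0,0)·S0 + B(0,0) = 4.6176 = V0.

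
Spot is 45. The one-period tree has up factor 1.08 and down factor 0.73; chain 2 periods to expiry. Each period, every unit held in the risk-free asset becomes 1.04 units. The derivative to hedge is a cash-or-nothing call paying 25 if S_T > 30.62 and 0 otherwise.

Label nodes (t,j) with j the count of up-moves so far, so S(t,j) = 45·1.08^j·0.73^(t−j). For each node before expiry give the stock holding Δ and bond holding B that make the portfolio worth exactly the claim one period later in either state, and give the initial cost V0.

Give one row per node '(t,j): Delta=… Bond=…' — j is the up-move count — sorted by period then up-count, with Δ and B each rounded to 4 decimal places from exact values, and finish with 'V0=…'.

Under the risk-neutral measure, an up-move has probability p* = (R−d)/(u−d) = 0.8857 and values discount at R = 1.04.
Terminal values V(2,·): V(2,0)=0.0000, V(2,1)=25.0000, V(2,2)=25.0000
(1,0): S=32.8500. Δ = (V_up−V_dn)/(S_up−S_dn) = (25.0000−0.0000)/(35.4780−23.9805) = 2.1744. V = [p*·25.0000 + (1−p*)·0.0000]/1.04 = 21.2912. B = V − Δ·S = -50.1374.
(1,1): S=48.6000. Δ = (V_up−V_dn)/(S_up−S_dn) = (25.0000−25.0000)/(52.4880−35.4780) = 0.0000. V = [p*·25.0000 + (1−p*)·25.0000]/1.04 = 24.0385. B = V − Δ·S = 24.0385.
(0,0): S=45.0000. Δ = (V_up−V_dn)/(S_up−S_dn) = (24.0385−21.2912)/(48.6000−32.8500) = 0.1744. V = [p*·24.0385 + (1−p*)·21.2912]/1.04 = 22.8120. B = V − Δ·S = 14.9627.
Check: Δ(0,0)·S0 + B(0,0) = 22.8120 = V0.

(0,0): Delta=0.1744 Bond=14.9627
(1,0): Delta=2.1744 Bond=-50.1374
(1,1): Delta=0.0000 Bond=24.0385
V0=22.8120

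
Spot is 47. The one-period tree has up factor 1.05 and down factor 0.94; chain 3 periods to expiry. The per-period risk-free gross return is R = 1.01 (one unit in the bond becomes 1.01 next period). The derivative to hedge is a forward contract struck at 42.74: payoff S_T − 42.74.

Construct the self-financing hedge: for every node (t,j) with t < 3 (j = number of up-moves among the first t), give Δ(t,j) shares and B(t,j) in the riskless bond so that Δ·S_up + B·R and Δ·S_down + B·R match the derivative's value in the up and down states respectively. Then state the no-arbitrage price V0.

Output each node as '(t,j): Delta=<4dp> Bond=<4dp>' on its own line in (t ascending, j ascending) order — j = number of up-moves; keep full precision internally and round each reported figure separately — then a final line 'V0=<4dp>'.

(0,0): Delta=1.0000 Bond=-41.4830
(1,0): Delta=1.0000 Bond=-41.8979
(1,1): Delta=1.0000 Bond=-41.8979
(2,0): Delta=1.0000 Bond=-42.3168
(2,1): Delta=1.0000 Bond=-42.3168
(2,2): Delta=1.0000 Bond=-42.3168
V0=5.5170

No-arbitrage ⇒ martingale measure with p* = (R−d)/(u−d) = 0.6364.
At expiry t=3: V(3,0)=-3.7026, V(3,1)=0.8657, V(3,2)=5.9684, V(3,3)=11.6684
(2,0): S=41.5292. Δ = (V_up−V_dn)/(S_up−S_dn) = (0.8657−-3.7026)/(43.6057−39.0374) = 1.0000. V = [p*·0.8657 + (1−p*)·-3.7026]/1.01 = -0.7876. B = V − Δ·S = -42.3168.
(2,1): S=46.3890. Δ = (V_up−V_dn)/(S_up−S_dn) = (5.9684−0.8657)/(48.7084−43.6057) = 1.0000. V = [p*·5.9684 + (1−p*)·0.8657]/1.01 = 4.0722. B = V − Δ·S = -42.3168.
(2,2): S=51.8175. Δ = (V_up−V_dn)/(S_up−S_dn) = (11.6684−5.9684)/(54.4084−48.7084) = 1.0000. V = [p*·11.6684 + (1−p*)·5.9684]/1.01 = 9.5007. B = V − Δ·S = -42.3168.
(1,0): S=44.1800. Δ = (V_up−V_dn)/(S_up−S_dn) = (4.0722−-0.7876)/(46.3890−41.5292) = 1.0000. V = [p*·4.0722 + (1−p*)·-0.7876]/1.01 = 2.2821. B = V − Δ·S = -41.8979.
(1,1): S=49.3500. Δ = (V_up−V_dn)/(S_up−S_dn) = (9.5007−4.0722)/(51.8175−46.3890) = 1.0000. V = [p*·9.5007 + (1−p*)·4.0722]/1.01 = 7.4521. B = V − Δ·S = -41.8979.
(0,0): S=47.0000. Δ = (V_up−V_dn)/(S_up−S_dn) = (7.4521−2.2821)/(49.3500−44.1800) = 1.0000. V = [p*·7.4521 + (1−p*)·2.2821]/1.01 = 5.5170. B = V − Δ·S = -41.4830.
Self-financing check: at every node Δ·S+B equals the discounted successor values.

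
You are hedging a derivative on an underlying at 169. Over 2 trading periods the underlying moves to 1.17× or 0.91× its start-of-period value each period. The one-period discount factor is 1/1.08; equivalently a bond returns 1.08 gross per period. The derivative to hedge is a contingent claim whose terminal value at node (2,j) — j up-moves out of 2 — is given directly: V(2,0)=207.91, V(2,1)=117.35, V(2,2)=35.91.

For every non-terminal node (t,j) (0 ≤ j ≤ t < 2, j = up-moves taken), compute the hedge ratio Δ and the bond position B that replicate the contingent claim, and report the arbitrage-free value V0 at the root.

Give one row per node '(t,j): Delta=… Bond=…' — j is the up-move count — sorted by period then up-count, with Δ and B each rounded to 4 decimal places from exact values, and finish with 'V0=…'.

Under the risk-neutral measure, an up-move has probability p* = (R−d)/(u−d) = 0.6538 and values discount at R = 1.08.
At expiry t=2: V(2,0)=207.9100, V(2,1)=117.3500, V(2,2)=35.9100
Node (1,0) S=153.7900: V=(p*·117.3500+(1−p*)·207.9100)/1.08=137.6830; Δ=(117.3500−207.9100)/(179.9343−139.9489)=-2.2648; B=V−Δ·S=485.9907
Node (1,1) S=197.7300: V=(p*·35.9100+(1−p*)·117.3500)/1.08=59.3526; Δ=(35.9100−117.3500)/(231.3441−179.9343)=-1.5841; B=V−Δ·S=372.5833
Node (0,0) S=169.0000: V=(p*·59.3526+(1−p*)·137.6830)/1.08=80.0620; Δ=(59.3526−137.6830)/(197.7300−153.7900)=-1.7827; B=V−Δ·S=381.3331
The time-0 hedge costs 80.0620, which is the no-arbitrage price.

(0,0): Delta=-1.7827 Bond=381.3331
(1,0): Delta=-2.2648 Bond=485.9907
(1,1): Delta=-1.5841 Bond=372.5833
V0=80.0620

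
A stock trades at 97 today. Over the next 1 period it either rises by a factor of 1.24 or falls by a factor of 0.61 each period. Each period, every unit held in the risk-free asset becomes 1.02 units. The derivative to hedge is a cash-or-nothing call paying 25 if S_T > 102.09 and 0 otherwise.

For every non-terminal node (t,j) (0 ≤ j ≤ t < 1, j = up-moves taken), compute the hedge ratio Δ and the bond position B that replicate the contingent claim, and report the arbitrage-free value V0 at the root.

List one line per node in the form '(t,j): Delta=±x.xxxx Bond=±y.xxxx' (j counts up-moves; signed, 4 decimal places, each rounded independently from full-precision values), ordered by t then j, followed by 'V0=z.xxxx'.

(0,0): Delta=0.4091 Bond=-23.7317
V0=15.9508

Risk-neutral probability p* = (R−d)/(u−d) = (1.02−0.61)/(1.24−0.61) = 0.6508.
Terminal payoffs: V(1,0)=0.0000, V(1,1)=25.0000
(0,0): S=97.0000. Δ = (V_up−V_dn)/(S_up−S_dn) = (25.0000−0.0000)/(120.2800−59.1700) = 0.4091. V = [p*·25.0000 + (1−p*)·0.0000]/1.02 = 15.9508. B = V − Δ·S = -23.7317.
Each (Δ,B) replicates both successor values, so the strategy is self-financing and V0 is arbitrage-free.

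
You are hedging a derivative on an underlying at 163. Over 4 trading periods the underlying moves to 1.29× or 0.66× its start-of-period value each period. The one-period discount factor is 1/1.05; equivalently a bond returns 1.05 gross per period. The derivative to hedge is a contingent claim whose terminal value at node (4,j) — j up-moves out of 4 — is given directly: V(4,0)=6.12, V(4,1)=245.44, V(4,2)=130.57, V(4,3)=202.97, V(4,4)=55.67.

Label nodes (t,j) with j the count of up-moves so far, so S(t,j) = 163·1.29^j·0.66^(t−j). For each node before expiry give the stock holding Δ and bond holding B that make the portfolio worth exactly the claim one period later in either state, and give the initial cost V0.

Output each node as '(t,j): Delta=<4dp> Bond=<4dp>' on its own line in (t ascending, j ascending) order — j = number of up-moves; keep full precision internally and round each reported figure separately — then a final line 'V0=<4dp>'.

Under the risk-neutral measure, an up-move has probability p* = (R−d)/(u−d) = 0.6190 and values discount at R = 1.05.
At expiry t=4: V(4,0)=6.1200, V(4,1)=245.4400, V(4,2)=130.5700, V(4,3)=202.9700, V(4,4)=55.6700
Node (3,0) S=46.8618: V=(p*·245.4400+(1−p*)·6.1200)/1.05=146.9243; Δ=(245.4400−6.1200)/(60.4518−30.9288)=8.1062; B=V−Δ·S=-232.9488
Node (3,1) S=91.5936: V=(p*·130.5700+(1−p*)·245.4400)/1.05=166.0286; Δ=(130.5700−245.4400)/(118.1558−60.4518)=-1.9907; B=V−Δ·S=348.3619
Node (3,2) S=179.0239: V=(p*·202.9700+(1−p*)·130.5700)/1.05=167.0372; Δ=(202.9700−130.5700)/(230.9408−118.1558)=0.6419; B=V−Δ·S=52.1166
Node (3,3) S=349.9103: V=(p*·55.6700+(1−p*)·202.9700)/1.05=106.4612; Δ=(55.6700−202.9700)/(451.3843−230.9408)=-0.6682; B=V−Δ·S=340.2707
Node (2,0) S=71.0028: V=(p*·166.0286+(1−p*)·146.9243)/1.05=151.1912; Δ=(166.0286−146.9243)/(91.5936−46.8618)=0.4271; B=V−Δ·S=120.8669
Node (2,1) S=138.7782: V=(p*·167.0372+(1−p*)·166.0286)/1.05=158.7171; Δ=(167.0372−166.0286)/(179.0239−91.5936)=0.0115; B=V−Δ·S=157.1161
Node (2,2) S=271.2483: V=(p*·106.4612+(1−p*)·167.0372)/1.05=123.3693; Δ=(106.4612−167.0372)/(349.9103−179.0239)=-0.3545; B=V−Δ·S=219.5216
Node (1,0) S=107.5800: V=(p*·158.7171+(1−p*)·151.1912)/1.05=148.4286; Δ=(158.7171−151.1912)/(138.7782−71.0028)=0.1110; B=V−Δ·S=136.4827
Node (1,1) S=210.2700: V=(p*·123.3693+(1−p*)·158.7171)/1.05=130.3192; Δ=(123.3693−158.7171)/(271.2483−138.7782)=-0.2668; B=V−Δ·S=186.4268
Node (0,0) S=163.0000: V=(p*·130.3192+(1−p*)·148.4286)/1.05=130.6838; Δ=(130.3192−148.4286)/(210.2700−107.5800)=-0.1764; B=V−Δ·S=159.4290
The time-0 hedge costs 130.6838, which is the no-arbitrage price.

(0,0): Delta=-0.1764 Bond=159.4290
(1,0): Delta=0.1110 Bond=136.4827
(1,1): Delta=-0.2668 Bond=186.4268
(2,0): Delta=0.4271 Bond=120.8669
(2,1): Delta=0.0115 Bond=157.1161
(2,2): Delta=-0.3545 Bond=219.5216
(3,0): Delta=8.1062 Bond=-232.9488
(3,1): Delta=-1.9907 Bond=348.3619
(3,2): Delta=0.6419 Bond=52.1166
(3,3): Delta=-0.6682 Bond=340.2707
V0=130.6838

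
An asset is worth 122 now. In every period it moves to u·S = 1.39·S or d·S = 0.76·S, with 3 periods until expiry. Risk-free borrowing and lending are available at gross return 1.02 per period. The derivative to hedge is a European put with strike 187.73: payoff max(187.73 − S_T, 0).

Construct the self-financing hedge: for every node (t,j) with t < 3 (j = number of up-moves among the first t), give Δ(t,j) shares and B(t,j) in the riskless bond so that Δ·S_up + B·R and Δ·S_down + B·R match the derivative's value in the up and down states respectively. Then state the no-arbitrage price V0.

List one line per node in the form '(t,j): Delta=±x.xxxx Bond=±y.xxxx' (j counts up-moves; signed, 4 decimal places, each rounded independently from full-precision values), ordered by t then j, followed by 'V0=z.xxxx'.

(0,0): Delta=-0.7020 Bond=149.8125
(1,0): Delta=-1.0000 Bond=180.4402
(1,1): Delta=-0.4701 Bond=113.4870
(2,0): Delta=-1.0000 Bond=184.0490
(2,1): Delta=-1.0000 Bond=184.0490
(2,2): Delta=-0.0578 Bond=18.5716
V0=64.1697

Risk-neutral probability p* = (R−d)/(u−d) = (1.02−0.76)/(1.39−0.76) = 0.4127.
Terminal payoffs: V(3,0)=134.1749, V(3,1)=89.7806, V(3,2)=8.5857, V(3,3)=0.0000
(2,0): S=70.4672. Δ = (V_up−V_dn)/(S_up−S_dn) = (89.7806−134.1749)/(97.9494−53.5551) = -1.0000. V = [p*·89.7806 + (1−p*)·134.1749]/1.02 = 113.5818. B = V − Δ·S = 184.0490.
(2,1): S=128.8808. Δ = (V_up−V_dn)/(S_up−S_dn) = (8.5857−89.7806)/(179.1443−97.9494) = -1.0000. V = [p*·8.5857 + (1−p*)·89.7806]/1.02 = 55.1682. B = V − Δ·S = 184.0490.
(2,2): S=235.7162. Δ = (V_up−V_dn)/(S_up−S_dn) = (0.0000−8.5857)/(327.6455−179.1443) = -0.0578. V = [p*·0.0000 + (1−p*)·8.5857]/1.02 = 4.9435. B = V − Δ·S = 18.5716.
(1,0): S=92.7200. Δ = (V_up−V_dn)/(S_up−S_dn) = (55.1682−113.5818)/(128.8808−70.4672) = -1.0000. V = [p*·55.1682 + (1−p*)·113.5818]/1.02 = 87.7202. B = V − Δ·S = 180.4402.
(1,1): S=169.5800. Δ = (V_up−V_dn)/(S_up−S_dn) = (4.9435−55.1682)/(235.7162−128.8808) = -0.4701. V = [p*·4.9435 + (1−p*)·55.1682]/1.02 = 33.7653. B = V − Δ·S = 113.4870.
(0,0): S=122.0000. Δ = (V_up−V_dn)/(S_up−S_dn) = (33.7653−87.7202)/(169.5800−92.7200) = -0.7020. V = [p*·33.7653 + (1−p*)·87.7202]/1.02 = 64.1697. B = V − Δ·S = 149.8125.
Self-financing check: at every node Δ·S+B equals the discounted successor values.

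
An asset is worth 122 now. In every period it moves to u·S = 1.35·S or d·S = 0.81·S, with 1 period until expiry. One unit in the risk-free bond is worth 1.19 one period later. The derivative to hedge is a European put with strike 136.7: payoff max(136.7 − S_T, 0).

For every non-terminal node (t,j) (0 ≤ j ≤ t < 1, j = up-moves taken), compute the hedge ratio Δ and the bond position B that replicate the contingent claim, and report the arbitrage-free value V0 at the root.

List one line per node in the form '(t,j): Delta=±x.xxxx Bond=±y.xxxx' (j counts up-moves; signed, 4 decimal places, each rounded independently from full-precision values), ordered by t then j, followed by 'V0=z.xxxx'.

The replicating-portfolio and risk-neutral prices coincide; use p* = (1.19−0.81)/(1.35−0.81) = 0.7037 for the latter.
Terminal values V(1,·): V(1,0)=37.8800, V(1,1)=0.0000
(0,0): S=122.0000. Δ = (V_up−V_dn)/(S_up−S_dn) = (0.0000−37.8800)/(164.7000−98.8200) = -0.5750. V = [p*·0.0000 + (1−p*)·37.8800]/1.19 = 9.4317. B = V − Δ·S = 79.5798.
Each (Δ,B) replicates both successor values, so the strategy is self-financing and V0 is arbitrage-free.

(0,0): Delta=-0.5750 Bond=79.5798
V0=9.4317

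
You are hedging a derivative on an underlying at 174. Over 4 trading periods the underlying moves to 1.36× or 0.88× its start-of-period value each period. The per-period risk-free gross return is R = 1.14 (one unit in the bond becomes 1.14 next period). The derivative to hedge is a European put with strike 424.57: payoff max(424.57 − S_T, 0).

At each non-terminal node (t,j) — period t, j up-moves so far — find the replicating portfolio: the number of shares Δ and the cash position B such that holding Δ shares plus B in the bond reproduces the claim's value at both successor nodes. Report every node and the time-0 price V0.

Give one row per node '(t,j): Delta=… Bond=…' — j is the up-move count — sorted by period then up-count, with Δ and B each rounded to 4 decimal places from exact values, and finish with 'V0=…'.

The replicating-portfolio and risk-neutral prices coincide; use p* = (1.14−0.88)/(1.36−0.88) = 0.5417 for the latter.
Terminal payoffs: V(4,0)=320.2230, V(4,1)=263.3065, V(4,2)=175.3445, V(4,3)=39.4034, V(4,4)=0.0000
  t=3,j=0: stock 118.5761 → up 161.2635 (V=263.3065), down 104.3470 (V=320.2230). Price 253.8537; hedge Δ=-1.0000, bond B=372.4298.
  t=3,j=1: stock 183.2540 → up 249.2255 (V=175.3445), down 161.2635 (V=263.3065). Price 189.1758; hedge Δ=-1.0000, bond B=372.4298.
  t=3,j=2: stock 283.2108 → up 385.1666 (V=39.4034), down 249.2255 (V=175.3445). Price 89.2191; hedge Δ=-1.0000, bond B=372.4298.
  t=3,j=3: stock 437.6893 → up 595.2575 (V=0.0000), down 385.1666 (V=39.4034). Price 15.8420; hedge Δ=-0.1876, bond B=97.9324.
  t=2,j=0: stock 134.7456 → up 183.2540 (V=189.1758), down 118.5761 (V=253.8537). Price 191.9472; hedge Δ=-1.0000, bond B=326.6928.
  t=2,j=1: stock 208.2432 → up 283.2108 (V=89.2191), down 183.2540 (V=189.1758). Price 118.4496; hedge Δ=-1.0000, bond B=326.6928.
  t=2,j=2: stock 321.8304 → up 437.6893 (V=15.8420), down 283.2108 (V=89.2191). Price 43.3975; hedge Δ=-0.4750, bond B=196.2664.
  t=1,j=0: stock 153.1200 → up 208.2432 (V=118.4496), down 134.7456 (V=191.9472). Price 133.4527; hedge Δ=-1.0000, bond B=286.5727.
  t=1,j=1: stock 236.6400 → up 321.8304 (V=43.3975), down 208.2432 (V=118.4496). Price 68.2425; hedge Δ=-0.6607, bond B=224.6010.
  t=0,j=0: stock 174.0000 → up 236.6400 (V=68.2425), down 153.1200 (V=133.4527). Price 86.0794; hedge Δ=-0.7808, bond B=221.9339.
Self-financing check: at every node Δ·S+B equals the discounted successor values.

(0,0): Delta=-0.7808 Bond=221.9339
(1,0): Delta=-1.0000 Bond=286.5727
(1,1): Delta=-0.6607 Bond=224.6010
(2,0): Delta=-1.0000 Bond=326.6928
(2,1): Delta=-1.0000 Bond=326.6928
(2,2): Delta=-0.4750 Bond=196.2664
(3,0): Delta=-1.0000 Bond=372.4298
(3,1): Delta=-1.0000 Bond=372.4298
(3,2): Delta=-1.0000 Bond=372.4298
(3,3): Delta=-0.1876 Bond=97.9324
V0=86.0794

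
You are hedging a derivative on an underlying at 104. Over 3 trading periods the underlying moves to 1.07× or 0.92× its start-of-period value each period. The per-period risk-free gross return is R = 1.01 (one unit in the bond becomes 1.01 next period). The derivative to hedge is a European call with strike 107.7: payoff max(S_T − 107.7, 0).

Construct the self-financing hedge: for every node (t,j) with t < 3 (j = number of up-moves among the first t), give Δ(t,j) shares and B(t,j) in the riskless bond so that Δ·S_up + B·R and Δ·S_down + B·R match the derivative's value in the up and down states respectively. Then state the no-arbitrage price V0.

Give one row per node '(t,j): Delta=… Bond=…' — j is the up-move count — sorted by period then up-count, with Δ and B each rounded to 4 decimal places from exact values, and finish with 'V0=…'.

Since d<R<u, set p* = (R−d)/(u−d) = 0.6000; price each node as the discounted p*-expectation of its children.
Payoff layer (t=3): V(3,0)=0.0000, V(3,1)=0.0000, V(3,2)=1.8440, V(3,3)=19.7045
(2,0): S=88.0256. Δ = (V_up−V_dn)/(S_up−S_dn) = (0.0000−0.0000)/(94.1874−80.9836) = 0.0000. V = [p*·0.0000 + (1−p*)·0.0000]/1.01 = 0.0000. B = V − Δ·S = 0.0000.
(2,1): S=102.3776. Δ = (V_up−V_dn)/(S_up−S_dn) = (1.8440−0.0000)/(109.5440−94.1874) = 0.1201. V = [p*·1.8440 + (1−p*)·0.0000]/1.01 = 1.0955. B = V − Δ·S = -11.1981.
(2,2): S=119.0696. Δ = (V_up−V_dn)/(S_up−S_dn) = (19.7045−1.8440)/(127.4045−109.5440) = 1.0000. V = [p*·19.7045 + (1−p*)·1.8440]/1.01 = 12.4359. B = V − Δ·S = -106.6337.
(1,0): S=95.6800. Δ = (V_up−V_dn)/(S_up−S_dn) = (1.0955−0.0000)/(102.3776−88.0256) = 0.0763. V = [p*·1.0955 + (1−p*)·0.0000]/1.01 = 0.6508. B = V − Δ·S = -6.6523.
(1,1): S=111.2800. Δ = (V_up−V_dn)/(S_up−S_dn) = (12.4359−1.0955)/(119.0696−102.3776) = 0.6794. V = [p*·12.4359 + (1−p*)·1.0955]/1.01 = 7.8215. B = V − Δ·S = -67.7816.
(0,0): S=104.0000. Δ = (V_up−V_dn)/(S_up−S_dn) = (7.8215−0.6508)/(111.2800−95.6800) = 0.4597. V = [p*·7.8215 + (1−p*)·0.6508]/1.01 = 4.9042. B = V − Δ·S = -42.9009.
Root portfolio cost Δ·104+B reproduces V0=4.9042.

(0,0): Delta=0.4597 Bond=-42.9009
(1,0): Delta=0.0763 Bond=-6.6523
(1,1): Delta=0.6794 Bond=-67.7816
(2,0): Delta=0.0000 Bond=0.0000
(2,1): Delta=0.1201 Bond=-11.1981
(2,2): Delta=1.0000 Bond=-106.6337
V0=4.9042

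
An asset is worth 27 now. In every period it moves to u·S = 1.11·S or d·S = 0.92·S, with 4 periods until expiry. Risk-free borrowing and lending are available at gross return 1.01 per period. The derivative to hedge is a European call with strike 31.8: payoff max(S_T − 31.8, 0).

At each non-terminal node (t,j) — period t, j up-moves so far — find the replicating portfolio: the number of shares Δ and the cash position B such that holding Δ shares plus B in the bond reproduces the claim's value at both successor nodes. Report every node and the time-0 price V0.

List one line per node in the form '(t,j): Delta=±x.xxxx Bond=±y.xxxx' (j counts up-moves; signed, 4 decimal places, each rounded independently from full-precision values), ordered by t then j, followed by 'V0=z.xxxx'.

(0,0): Delta=0.2867 Bond=-6.8285
(1,0): Delta=0.1012 Bond=-2.2903
(1,1): Delta=0.4574 Bond=-12.0150
(2,0): Delta=0.0000 Bond=0.0000
(2,1): Delta=0.1944 Bond=-4.8835
(2,2): Delta=0.6996 Bond=-20.1925
(3,0): Delta=0.0000 Bond=0.0000
(3,1): Delta=0.0000 Bond=0.0000
(3,2): Delta=0.3735 Bond=-10.4127
(3,3): Delta=1.0000 Bond=-31.4851
V0=0.9115

Risk-neutral probability p* = (R−d)/(u−d) = (1.01−0.92)/(1.11−0.92) = 0.4737.
Terminal payoffs: V(4,0)=0.0000, V(4,1)=0.0000, V(4,2)=0.0000, V(4,3)=2.1720, V(4,4)=9.1879
(3,0): S=21.0246. Δ = (V_up−V_dn)/(S_up−S_dn) = (0.0000−0.0000)/(23.3373−19.3426) = 0.0000. V = [p*·0.0000 + (1−p*)·0.0000]/1.01 = 0.0000. B = V − Δ·S = 0.0000.
(3,1): S=25.3666. Δ = (V_up−V_dn)/(S_up−S_dn) = (0.0000−0.0000)/(28.1569−23.3373) = 0.0000. V = [p*·0.0000 + (1−p*)·0.0000]/1.01 = 0.0000. B = V − Δ·S = 0.0000.
(3,2): S=30.6054. Δ = (V_up−V_dn)/(S_up−S_dn) = (2.1720−0.0000)/(33.9720−28.1569) = 0.3735. V = [p*·2.1720 + (1−p*)·0.0000]/1.01 = 1.0186. B = V − Δ·S = -10.4127.
(3,3): S=36.9260. Δ = (V_up−V_dn)/(S_up−S_dn) = (9.1879−2.1720)/(40.9879−33.9720) = 1.0000. V = [p*·9.1879 + (1−p*)·2.1720]/1.01 = 5.4409. B = V − Δ·S = -31.4851.
(2,0): S=22.8528. Δ = (V_up−V_dn)/(S_up−S_dn) = (0.0000−0.0000)/(25.3666−21.0246) = 0.0000. V = [p*·0.0000 + (1−p*)·0.0000]/1.01 = 0.0000. B = V − Δ·S = 0.0000.
(2,1): S=27.5724. Δ = (V_up−V_dn)/(S_up−S_dn) = (1.0186−0.0000)/(30.6054−25.3666) = 0.1944. V = [p*·1.0186 + (1−p*)·0.0000]/1.01 = 0.4777. B = V − Δ·S = -4.8835.
(2,2): S=33.2667. Δ = (V_up−V_dn)/(S_up−S_dn) = (5.4409−1.0186)/(36.9260−30.6054) = 0.6996. V = [p*·5.4409 + (1−p*)·1.0186]/1.01 = 3.0826. B = V − Δ·S = -20.1925.
(1,0): S=24.8400. Δ = (V_up−V_dn)/(S_up−S_dn) = (0.4777−0.0000)/(27.5724−22.8528) = 0.1012. V = [p*·0.4777 + (1−p*)·0.0000]/1.01 = 0.2241. B = V − Δ·S = -2.2903.
(1,1): S=29.9700. Δ = (V_up−V_dn)/(S_up−S_dn) = (3.0826−0.4777)/(33.2667−27.5724) = 0.4574. V = [p*·3.0826 + (1−p*)·0.4777]/1.01 = 1.6947. B = V − Δ·S = -12.0150.
(0,0): S=27.0000. Δ = (V_up−V_dn)/(S_up−S_dn) = (1.6947−0.2241)/(29.9700−24.8400) = 0.2867. V = [p*·1.6947 + (1−p*)·0.2241]/1.01 = 0.9115. B = V − Δ·S = -6.8285.
The time-0 hedge costs 0.9115, which is the no-arbitrage price.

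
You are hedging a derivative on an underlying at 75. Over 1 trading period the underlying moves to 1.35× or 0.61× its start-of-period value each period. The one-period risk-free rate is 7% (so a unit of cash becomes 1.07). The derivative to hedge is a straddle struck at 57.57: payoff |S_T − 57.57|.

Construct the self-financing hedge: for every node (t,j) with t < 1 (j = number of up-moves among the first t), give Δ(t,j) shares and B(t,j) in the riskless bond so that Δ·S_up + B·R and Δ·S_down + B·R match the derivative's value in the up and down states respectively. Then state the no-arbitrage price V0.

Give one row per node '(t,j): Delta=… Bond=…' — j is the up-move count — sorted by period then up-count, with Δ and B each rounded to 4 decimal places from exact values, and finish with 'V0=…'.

Under the risk-neutral measure, an up-move has probability p* = (R−d)/(u−d) = 0.6216 and values discount at R = 1.07.
Terminal payoffs: V(1,0)=11.8200, V(1,1)=43.6800
  t=0,j=0: stock 75.0000 → up 101.2500 (V=43.6800), down 45.7500 (V=11.8200). Price 29.5559; hedge Δ=0.5741, bond B=-13.4981.
Check: Δ(0,0)·S0 + B(0,0) = 29.5559 = V0.

(0,0): Delta=0.5741 Bond=-13.4981
V0=29.5559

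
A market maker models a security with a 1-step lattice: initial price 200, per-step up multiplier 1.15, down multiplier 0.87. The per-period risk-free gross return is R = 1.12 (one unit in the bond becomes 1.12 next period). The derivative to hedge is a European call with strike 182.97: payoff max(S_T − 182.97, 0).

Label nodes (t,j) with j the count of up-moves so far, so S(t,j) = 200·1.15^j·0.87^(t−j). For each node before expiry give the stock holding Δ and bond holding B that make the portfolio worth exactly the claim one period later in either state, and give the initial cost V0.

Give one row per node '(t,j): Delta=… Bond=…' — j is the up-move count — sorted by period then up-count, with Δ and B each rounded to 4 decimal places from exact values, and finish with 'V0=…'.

(0,0): Delta=0.8398 Bond=-130.4723
V0=37.4920

Under the risk-neutral measure, an up-move has probability p* = (R−d)/(u−d) = 0.8929 and values discount at R = 1.12.
Terminal payoffs: V(1,0)=0.0000, V(1,1)=47.0300
(0,0): S=200.0000. Δ = (V_up−V_dn)/(S_up−S_dn) = (47.0300−0.0000)/(230.0000−174.0000) = 0.8398. V = [p*·47.0300 + (1−p*)·0.0000]/1.12 = 37.4920. B = V − Δ·S = -130.4723.
Root portfolio cost Δ·200+B reproduces V0=37.4920.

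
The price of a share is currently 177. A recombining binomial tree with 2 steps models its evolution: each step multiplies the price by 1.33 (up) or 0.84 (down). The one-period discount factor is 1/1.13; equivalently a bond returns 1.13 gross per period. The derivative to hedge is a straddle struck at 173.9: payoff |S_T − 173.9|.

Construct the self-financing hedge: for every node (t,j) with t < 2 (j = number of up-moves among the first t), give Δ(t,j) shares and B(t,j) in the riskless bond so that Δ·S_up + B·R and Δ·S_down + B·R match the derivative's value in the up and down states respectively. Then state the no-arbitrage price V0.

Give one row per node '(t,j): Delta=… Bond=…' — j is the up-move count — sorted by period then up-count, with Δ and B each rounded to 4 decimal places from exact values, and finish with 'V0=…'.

Risk-neutral probability p* = (R−d)/(u−d) = (1.13−0.84)/(1.33−0.84) = 0.5918.
Terminal values V(2,·): V(2,0)=49.0088, V(2,1)=23.8444, V(2,2)=139.1953
(1,0): S=148.6800. Δ = (V_up−V_dn)/(S_up−S_dn) = (23.8444−49.0088)/(197.7444−124.8912) = -0.3454. V = [p*·23.8444 + (1−p*)·49.0088]/1.13 = 30.1908. B = V − Δ·S = 81.5467.
(1,1): S=235.4100. Δ = (V_up−V_dn)/(S_up−S_dn) = (139.1953−23.8444)/(313.0953−197.7444) = 1.0000. V = [p*·139.1953 + (1−p*)·23.8444]/1.13 = 81.5162. B = V − Δ·S = -153.8938.
(0,0): S=177.0000. Δ = (V_up−V_dn)/(S_up−S_dn) = (81.5162−30.1908)/(235.4100−148.6800) = 0.5918. V = [p*·81.5162 + (1−p*)·30.1908]/1.13 = 53.5992. B = V − Δ·S = -51.1466.
Check: Δ(0,0)·S0 + B(0,0) = 53.5992 = V0.

(0,0): Delta=0.5918 Bond=-51.1466
(1,0): Delta=-0.3454 Bond=81.5467
(1,1): Delta=1.0000 Bond=-153.8938
V0=53.5992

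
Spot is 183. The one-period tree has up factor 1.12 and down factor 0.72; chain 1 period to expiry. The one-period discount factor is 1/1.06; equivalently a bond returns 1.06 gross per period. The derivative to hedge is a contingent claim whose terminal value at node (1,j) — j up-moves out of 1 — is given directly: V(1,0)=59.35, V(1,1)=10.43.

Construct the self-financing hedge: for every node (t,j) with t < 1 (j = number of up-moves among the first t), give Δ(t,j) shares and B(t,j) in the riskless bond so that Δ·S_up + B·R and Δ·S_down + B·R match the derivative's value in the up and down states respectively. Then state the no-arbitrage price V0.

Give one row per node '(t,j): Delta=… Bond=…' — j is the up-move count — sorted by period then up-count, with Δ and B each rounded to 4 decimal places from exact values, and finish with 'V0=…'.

The replicating-portfolio and risk-neutral prices coincide; use p* = (1.06−0.72)/(1.12−0.72) = 0.8500 for the latter.
Payoff layer (t=1): V(1,0)=59.3500, V(1,1)=10.4300
(0,0): S=183.0000. Δ = (V_up−V_dn)/(S_up−S_dn) = (10.4300−59.3500)/(204.9600−131.7600) = -0.6683. V = [p*·10.4300 + (1−p*)·59.3500]/1.06 = 16.7623. B = V − Δ·S = 139.0623.
Check: Δ(0,0)·S0 + B(0,0) = 16.7623 = V0.

(0,0): Delta=-0.6683 Bond=139.0623
V0=16.7623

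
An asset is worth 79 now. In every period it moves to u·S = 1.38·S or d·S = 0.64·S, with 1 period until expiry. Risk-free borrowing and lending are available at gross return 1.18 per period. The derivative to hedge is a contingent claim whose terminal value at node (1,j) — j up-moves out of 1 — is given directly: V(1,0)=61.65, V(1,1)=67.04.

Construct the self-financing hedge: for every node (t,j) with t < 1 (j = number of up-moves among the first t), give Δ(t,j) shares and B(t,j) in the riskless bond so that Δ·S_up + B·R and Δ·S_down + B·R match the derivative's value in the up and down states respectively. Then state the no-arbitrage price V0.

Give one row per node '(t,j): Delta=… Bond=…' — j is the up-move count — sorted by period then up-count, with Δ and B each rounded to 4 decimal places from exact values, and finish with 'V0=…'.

The replicating-portfolio and risk-neutral prices coincide; use p* = (1.18−0.64)/(1.38−0.64) = 0.7297 for the latter.
Terminal values V(1,·): V(1,0)=61.6500, V(1,1)=67.0400
Node (0,0) S=79.0000: V=(p*·67.0400+(1−p*)·61.6500)/1.18=55.5790; Δ=(67.0400−61.6500)/(109.0200−50.5600)=0.0922; B=V−Δ·S=48.2952
The time-0 hedge costs 55.5790, which is the no-arbitrage price.

(0,0): Delta=0.0922 Bond=48.2952
V0=55.5790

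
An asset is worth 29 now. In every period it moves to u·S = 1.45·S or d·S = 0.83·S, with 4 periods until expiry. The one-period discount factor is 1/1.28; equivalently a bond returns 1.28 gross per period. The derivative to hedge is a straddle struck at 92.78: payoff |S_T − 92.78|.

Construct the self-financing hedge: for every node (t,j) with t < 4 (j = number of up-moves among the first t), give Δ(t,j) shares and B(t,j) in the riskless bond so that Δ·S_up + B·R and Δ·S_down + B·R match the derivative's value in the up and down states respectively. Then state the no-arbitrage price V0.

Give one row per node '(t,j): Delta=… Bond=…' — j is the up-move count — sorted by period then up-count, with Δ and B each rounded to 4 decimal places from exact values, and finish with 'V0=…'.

Since d<R<u, set p* = (R−d)/(u−d) = 0.7258; price each node as the discounted p*-expectation of its children.
Terminal values V(4,·): V(4,0)=79.0171, V(4,1)=68.7364, V(4,2)=50.7760, V(4,3)=19.3996, V(4,4)=35.4147
Node (3,0) S=16.5818: V=(p*·68.7364+(1−p*)·79.0171)/1.28=55.9026; Δ=(68.7364−79.0171)/(24.0436−13.7629)=-1.0000; B=V−Δ·S=72.4844
Node (3,1) S=28.9682: V=(p*·50.7760+(1−p*)·68.7364)/1.28=43.5161; Δ=(50.7760−68.7364)/(42.0040−24.0436)=-1.0000; B=V−Δ·S=72.4844
Node (3,2) S=50.6072: V=(p*·19.3996+(1−p*)·50.7760)/1.28=21.8772; Δ=(19.3996−50.7760)/(73.3804−42.0040)=-1.0000; B=V−Δ·S=72.4844
Node (3,3) S=88.4101: V=(p*·35.4147+(1−p*)·19.3996)/1.28=24.2371; Δ=(35.4147−19.3996)/(128.1947−73.3804)=0.2922; B=V−Δ·S=-1.5937
Node (2,0) S=19.9781: V=(p*·43.5161+(1−p*)·55.9026)/1.28=36.6503; Δ=(43.5161−55.9026)/(28.9682−16.5818)=-1.0000; B=V−Δ·S=56.6284
Node (2,1) S=34.9015: V=(p*·21.8772+(1−p*)·43.5161)/1.28=21.7269; Δ=(21.8772−43.5161)/(50.6072−28.9682)=-1.0000; B=V−Δ·S=56.6284
Node (2,2) S=60.9725: V=(p*·24.2371+(1−p*)·21.8772)/1.28=18.4297; Δ=(24.2371−21.8772)/(88.4101−50.6072)=0.0624; B=V−Δ·S=14.6235
Node (1,0) S=24.0700: V=(p*·21.7269+(1−p*)·36.6503)/1.28=20.1710; Δ=(21.7269−36.6503)/(34.9015−19.9781)=-1.0000; B=V−Δ·S=44.2410
Node (1,1) S=42.0500: V=(p*·18.4297+(1−p*)·21.7269)/1.28=15.1045; Δ=(18.4297−21.7269)/(60.9725−34.9015)=-0.1265; B=V−Δ·S=20.4226
Node (0,0) S=29.0000: V=(p*·15.1045+(1−p*)·20.1710)/1.28=12.8857; Δ=(15.1045−20.1710)/(42.0500−24.0700)=-0.2818; B=V−Δ·S=21.0574
The time-0 hedge costs 12.8857, which is the no-arbitrage price.

(0,0): Delta=-0.2818 Bond=21.0574
(1,0): Delta=-1.0000 Bond=44.2410
(1,1): Delta=-0.1265 Bond=20.4226
(2,0): Delta=-1.0000 Bond=56.6284
(2,1): Delta=-1.0000 Bond=56.6284
(2,2): Delta=0.0624 Bond=14.6235
(3,0): Delta=-1.0000 Bond=72.4844
(3,1): Delta=-1.0000 Bond=72.4844
(3,2): Delta=-1.0000 Bond=72.4844
(3,3): Delta=0.2922 Bond=-1.5937
V0=12.8857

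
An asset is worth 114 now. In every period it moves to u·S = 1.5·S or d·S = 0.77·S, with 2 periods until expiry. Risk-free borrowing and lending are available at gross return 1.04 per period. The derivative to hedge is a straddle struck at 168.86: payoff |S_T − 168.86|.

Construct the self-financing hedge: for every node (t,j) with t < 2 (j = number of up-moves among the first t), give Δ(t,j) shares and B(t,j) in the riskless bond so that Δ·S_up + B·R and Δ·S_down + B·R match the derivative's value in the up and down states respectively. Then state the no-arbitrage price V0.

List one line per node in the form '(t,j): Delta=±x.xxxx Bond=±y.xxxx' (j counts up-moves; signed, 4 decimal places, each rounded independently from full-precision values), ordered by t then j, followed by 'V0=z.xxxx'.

(0,0): Delta=-0.2509 Bond=92.8977
(1,0): Delta=-1.0000 Bond=162.3654
(1,1): Delta=0.4041 Bond=-15.4081
V0=64.2896

Since d<R<u, set p* = (R−d)/(u−d) = 0.3699; price each node as the discounted p*-expectation of its children.
Payoff layer (t=2): V(2,0)=101.2694, V(2,1)=37.1900, V(2,2)=87.6400
Node (1,0) S=87.7800: V=(p*·37.1900+(1−p*)·101.2694)/1.04=74.5854; Δ=(37.1900−101.2694)/(131.6700−67.5906)=-1.0000; B=V−Δ·S=162.3654
Node (1,1) S=171.0000: V=(p*·87.6400+(1−p*)·37.1900)/1.04=53.7015; Δ=(87.6400−37.1900)/(256.5000−131.6700)=0.4041; B=V−Δ·S=-15.4081
Node (0,0) S=114.0000: V=(p*·53.7015+(1−p*)·74.5854)/1.04=64.2896; Δ=(53.7015−74.5854)/(171.0000−87.7800)=-0.2509; B=V−Δ·S=92.8977
Self-financing check: at every node Δ·S+B equals the discounted successor values.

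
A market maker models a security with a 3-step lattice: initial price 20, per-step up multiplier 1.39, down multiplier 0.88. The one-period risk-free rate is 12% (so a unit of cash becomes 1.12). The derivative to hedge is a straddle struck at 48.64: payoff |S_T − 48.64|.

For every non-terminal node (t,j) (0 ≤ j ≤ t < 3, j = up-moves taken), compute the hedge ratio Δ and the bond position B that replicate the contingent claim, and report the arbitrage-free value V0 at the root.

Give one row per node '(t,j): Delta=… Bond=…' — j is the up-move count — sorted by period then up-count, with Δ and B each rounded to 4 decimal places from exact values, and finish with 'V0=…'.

(0,0): Delta=-0.8244 Bond=31.8618
(1,0): Delta=-1.0000 Bond=38.7755
(1,1): Delta=-0.6994 Bond=32.2086
(2,0): Delta=-1.0000 Bond=43.4286
(2,1): Delta=-1.0000 Bond=43.4286
(2,2): Delta=-0.4852 Bond=27.7994
V0=15.3735

The replicating-portfolio and risk-neutral prices coincide; use p* = (1.12−0.88)/(1.39−0.88) = 0.4706 for the latter.
Terminal values V(3,·): V(3,0)=35.0106, V(3,1)=27.1117, V(3,2)=14.6350, V(3,3)=5.0724
(2,0): S=15.4880. Δ = (V_up−V_dn)/(S_up−S_dn) = (27.1117−35.0106)/(21.5283−13.6294) = -1.0000. V = [p*·27.1117 + (1−p*)·35.0106]/1.12 = 27.9406. B = V − Δ·S = 43.4286.
(2,1): S=24.4640. Δ = (V_up−V_dn)/(S_up−S_dn) = (14.6350−27.1117)/(34.0050−21.5283) = -1.0000. V = [p*·14.6350 + (1−p*)·27.1117]/1.12 = 18.9646. B = V − Δ·S = 43.4286.
(2,2): S=38.6420. Δ = (V_up−V_dn)/(S_up−S_dn) = (5.0724−14.6350)/(53.7124−34.0050) = -0.4852. V = [p*·5.0724 + (1−p*)·14.6350]/1.12 = 9.0491. B = V − Δ·S = 27.7994.
(1,0): S=17.6000. Δ = (V_up−V_dn)/(S_up−S_dn) = (18.9646−27.9406)/(24.4640−15.4880) = -1.0000. V = [p*·18.9646 + (1−p*)·27.9406]/1.12 = 21.1755. B = V − Δ·S = 38.7755.
(1,1): S=27.8000. Δ = (V_up−V_dn)/(S_up−S_dn) = (9.0491−18.9646)/(38.6420−24.4640) = -0.6994. V = [p*·9.0491 + (1−p*)·18.9646]/1.12 = 12.7665. B = V − Δ·S = 32.2086.
(0,0): S=20.0000. Δ = (V_up−V_dn)/(S_up−S_dn) = (12.7665−21.1755)/(27.8000−17.6000) = -0.8244. V = [p*·12.7665 + (1−p*)·21.1755]/1.12 = 15.3735. B = V − Δ·S = 31.8618.
Check: Δ(0,0)·S0 + B(0,0) = 15.3735 = V0.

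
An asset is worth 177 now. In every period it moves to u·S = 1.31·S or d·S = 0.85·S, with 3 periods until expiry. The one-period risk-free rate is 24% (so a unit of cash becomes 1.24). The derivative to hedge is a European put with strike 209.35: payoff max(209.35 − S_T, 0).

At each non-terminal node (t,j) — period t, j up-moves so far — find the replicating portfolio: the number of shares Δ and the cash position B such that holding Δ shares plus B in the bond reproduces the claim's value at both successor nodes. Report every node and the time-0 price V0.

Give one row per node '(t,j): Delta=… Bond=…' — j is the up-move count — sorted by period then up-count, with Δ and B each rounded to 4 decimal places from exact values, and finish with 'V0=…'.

(0,0): Delta=-0.0971 Bond=18.6621
(1,0): Delta=-0.5175 Bond=86.3943
(1,1): Delta=-0.0481 Bond=11.7879
(2,0): Delta=-1.0000 Bond=168.8306
(2,1): Delta=-0.4613 Bond=96.0542
(2,2): Delta=0.0000 Bond=0.0000
V0=1.4780

Since d<R<u, set p* = (R−d)/(u−d) = 0.8478; price each node as the discounted p*-expectation of its children.
Terminal values V(3,·): V(3,0)=100.6499, V(3,1)=41.8239, V(3,2)=0.0000, V(3,3)=0.0000
(2,0): S=127.8825. Δ = (V_up−V_dn)/(S_up−S_dn) = (41.8239−100.6499)/(167.5261−108.7001) = -1.0000. V = [p*·41.8239 + (1−p*)·100.6499]/1.24 = 40.9481. B = V − Δ·S = 168.8306.
(2,1): S=197.0895. Δ = (V_up−V_dn)/(S_up−S_dn) = (0.0000−41.8239)/(258.1872−167.5261) = -0.4613. V = [p*·0.0000 + (1−p*)·41.8239]/1.24 = 5.1327. B = V − Δ·S = 96.0542.
(2,2): S=303.7497. Δ = (V_up−V_dn)/(S_up−S_dn) = (0.0000−0.0000)/(397.9121−258.1872) = 0.0000. V = [p*·0.0000 + (1−p*)·0.0000]/1.24 = 0.0000. B = V − Δ·S = 0.0000.
(1,0): S=150.4500. Δ = (V_up−V_dn)/(S_up−S_dn) = (5.1327−40.9481)/(197.0895−127.8825) = -0.5175. V = [p*·5.1327 + (1−p*)·40.9481]/1.24 = 8.5346. B = V − Δ·S = 86.3943.
(1,1): S=231.8700. Δ = (V_up−V_dn)/(S_up−S_dn) = (0.0000−5.1327)/(303.7497−197.0895) = -0.0481. V = [p*·0.0000 + (1−p*)·5.1327]/1.24 = 0.6299. B = V − Δ·S = 11.7879.
(0,0): S=177.0000. Δ = (V_up−V_dn)/(S_up−S_dn) = (0.6299−8.5346)/(231.8700−150.4500) = -0.0971. V = [p*·0.6299 + (1−p*)·8.5346]/1.24 = 1.4780. B = V − Δ·S = 18.6621.
Self-financing check: at every node Δ·S+B equals the discounted successor values.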